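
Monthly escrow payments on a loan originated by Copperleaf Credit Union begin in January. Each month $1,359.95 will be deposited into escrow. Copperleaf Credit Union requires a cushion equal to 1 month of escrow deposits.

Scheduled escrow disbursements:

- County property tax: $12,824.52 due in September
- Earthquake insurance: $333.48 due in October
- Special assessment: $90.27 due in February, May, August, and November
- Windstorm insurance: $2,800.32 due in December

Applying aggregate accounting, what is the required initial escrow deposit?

Cushion = 1 × $1,359.95 = $1,359.95
Trial balance (start $0, +$1,359.95 each month, − disbursements):
  Jan: +$1,359.95 → $1,359.95
  Feb: +$1,359.95 − $90.27 → $2,629.63
  Mar: +$1,359.95 → $3,989.58
  Apr: +$1,359.95 → $5,349.53
  May: +$1,359.95 − $90.27 → $6,619.21
  Jun: +$1,359.95 → $7,979.16
  Jul: +$1,359.95 → $9,339.11
  Aug: +$1,359.95 − $90.27 → $10,608.79
  Sep: +$1,359.95 − $12,824.52 → -$855.78
  Oct: +$1,359.95 − $333.48 → $170.69
  Nov: +$1,359.95 − $90.27 → $1,440.37
  Dec: +$1,359.95 − $2,800.32 → $0.00
Lowest trial balance = -$855.78 (Sep)
Initial deposit = cushion − low point = $1,359.95 − (-$855.78) = $2,215.73

$2,215.73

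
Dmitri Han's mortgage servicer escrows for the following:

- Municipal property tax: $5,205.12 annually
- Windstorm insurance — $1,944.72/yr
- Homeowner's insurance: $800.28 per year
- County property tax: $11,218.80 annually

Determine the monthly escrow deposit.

$1,597.41

Municipal property tax = $5,205.12 annually
Windstorm insurance = $1,944.72 annually
Homeowner's insurance = $800.28 annually
County property tax = $11,218.80 annually
Total annual escrow = $19,168.92
Monthly escrow = $19,168.92 / 12 = $1,597.41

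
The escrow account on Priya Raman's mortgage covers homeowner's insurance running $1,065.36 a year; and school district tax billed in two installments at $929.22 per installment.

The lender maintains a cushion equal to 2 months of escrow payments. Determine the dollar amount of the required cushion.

Homeowner's insurance — $1,065.36 per year
School district tax — $929.22 × 2 = $1,858.44 per year
Total annual escrow = $1,065.36 + $1,858.44 = $2,923.80
Monthly escrow = $2,923.80 / 12 = $243.65
Reserve = 2 × $243.65 = $487.30

$487.30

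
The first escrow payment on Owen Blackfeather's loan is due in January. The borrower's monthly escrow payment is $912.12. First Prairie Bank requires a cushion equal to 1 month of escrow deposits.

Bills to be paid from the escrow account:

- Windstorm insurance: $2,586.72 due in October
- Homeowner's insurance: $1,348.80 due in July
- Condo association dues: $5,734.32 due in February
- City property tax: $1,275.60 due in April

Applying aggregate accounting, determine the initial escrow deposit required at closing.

$4,822.20

Cushion = 1 × $912.12 = $912.12
Trial balance (start $0, +$912.12 each month, − disbursements):
  Jan: +$912.12 → $912.12
  Feb: +$912.12 − $5,734.32 → -$3,910.08
  Mar: +$912.12 → -$2,997.96
  Apr: +$912.12 − $1,275.60 → -$3,361.44
  May: +$912.12 → -$2,449.32
  Jun: +$912.12 → -$1,537.20
  Jul: +$912.12 − $1,348.80 → -$1,973.88
  Aug: +$912.12 → -$1,061.76
  Sep: +$912.12 → -$149.64
  Oct: +$912.12 − $2,586.72 → -$1,824.24
  Nov: +$912.12 → -$912.12
  Dec: +$912.12 → $0.00
Lowest trial balance = -$3,910.08 (Feb)
Initial deposit = cushion − low point = $912.12 − (-$3,910.08) = $4,822.20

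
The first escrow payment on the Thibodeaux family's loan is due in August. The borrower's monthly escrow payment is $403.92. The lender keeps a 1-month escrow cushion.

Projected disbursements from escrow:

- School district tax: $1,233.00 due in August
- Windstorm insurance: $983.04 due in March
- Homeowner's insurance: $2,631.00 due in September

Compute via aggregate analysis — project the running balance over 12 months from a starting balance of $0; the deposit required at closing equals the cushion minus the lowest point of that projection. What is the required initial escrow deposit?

Cushion = 1 × $403.92 = $403.92
Trial balance (start $0, +$403.92 each month, − disbursements):
  Aug: +$403.92 − $1,233.00 → -$829.08
  Sep: +$403.92 − $2,631.00 → -$3,056.16
  Oct: +$403.92 → -$2,652.24
  Nov: +$403.92 → -$2,248.32
  Dec: +$403.92 → -$1,844.40
  Jan: +$403.92 → -$1,440.48
  Feb: +$403.92 → -$1,036.56
  Mar: +$403.92 − $983.04 → -$1,615.68
  Apr: +$403.92 → -$1,211.76
  May: +$403.92 → -$807.84
  Jun: +$403.92 → -$403.92
  Jul: +$403.92 → $0.00
Lowest trial balance = -$3,056.16 (Sep)
Initial deposit = cushion − low point = $403.92 − (-$3,056.16) = $3,460.08

$3,460.08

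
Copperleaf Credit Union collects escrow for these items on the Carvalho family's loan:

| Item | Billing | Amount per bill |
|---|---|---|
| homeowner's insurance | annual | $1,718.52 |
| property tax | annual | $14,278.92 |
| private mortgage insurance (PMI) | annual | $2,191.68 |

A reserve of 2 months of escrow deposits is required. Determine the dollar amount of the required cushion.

$3,031.52

Homeowner's insurance = $1,718.52 per year
Property tax = $14,278.92 per year
Private mortgage insurance (PMI) = $2,191.68 per year
Yearly total = $18,189.12
Base monthly escrow = $18,189.12 / 12 = $1,515.76
Required cushion = 2 × $1,515.76 = $3,031.52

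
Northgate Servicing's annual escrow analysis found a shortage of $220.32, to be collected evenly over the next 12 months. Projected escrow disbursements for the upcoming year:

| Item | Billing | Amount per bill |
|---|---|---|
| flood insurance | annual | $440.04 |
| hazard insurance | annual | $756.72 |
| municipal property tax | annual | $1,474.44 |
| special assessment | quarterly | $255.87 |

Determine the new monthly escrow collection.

$326.25

Flood insurance = $440.04 per year
Hazard insurance = $756.72 per year
Municipal property tax = $1,474.44 per year
Special assessment = $255.87 × 4 = $1,023.48 per year
Yearly total = $3,694.68
Per month = $3,694.68 / 12 = $307.89
Shortage per month = $220.32 ÷ 12 = $18.36
New monthly escrow = $307.89 + $18.36 = $326.25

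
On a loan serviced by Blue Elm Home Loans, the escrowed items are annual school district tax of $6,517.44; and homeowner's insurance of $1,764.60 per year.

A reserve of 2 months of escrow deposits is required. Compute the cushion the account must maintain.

School district tax: $6,517.44 annually
Homeowner's insurance: $1,764.60 annually
Total annual escrow = $6,517.44 + $1,764.60 = $8,282.04
Monthly = $8,282.04 / 12 = $690.17
Cushion = 2 × $690.17 = $1,380.34

$1,380.34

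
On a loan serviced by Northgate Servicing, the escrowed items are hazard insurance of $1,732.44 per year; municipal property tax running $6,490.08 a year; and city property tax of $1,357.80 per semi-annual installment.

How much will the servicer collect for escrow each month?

$911.51

Hazard insurance = $1,732.44/yr
Municipal property tax = $6,490.08/yr
City property tax = $1,357.80 × 2 = $2,715.60/yr
Combined annual = $10,938.12
Per month = $10,938.12 ÷ 12 = $911.51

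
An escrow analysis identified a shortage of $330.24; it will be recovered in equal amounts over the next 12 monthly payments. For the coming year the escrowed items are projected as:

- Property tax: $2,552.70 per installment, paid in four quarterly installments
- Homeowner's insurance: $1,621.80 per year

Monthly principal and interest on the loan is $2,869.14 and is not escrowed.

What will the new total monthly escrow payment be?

$1,013.57

Property tax: $2,552.70 × 4 = $10,210.80/yr
Homeowner's insurance: $1,621.80/yr
Yearly total = $10,210.80 + $1,621.80 = $11,832.60
Monthly escrow = $11,832.60 ÷ 12 = $986.05
Shortage per month = $330.24 / 12 = $27.52
New monthly escrow = $986.05 + $27.52 = $1,013.57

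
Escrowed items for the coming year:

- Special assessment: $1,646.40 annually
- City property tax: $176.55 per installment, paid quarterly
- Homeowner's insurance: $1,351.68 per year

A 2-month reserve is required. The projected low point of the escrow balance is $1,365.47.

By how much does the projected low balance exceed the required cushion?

$748.09

Special assessment = $1,646.40 per year
City property tax = $176.55 × 4 = $706.20 per year
Homeowner's insurance = $1,351.68 per year
Total annual escrow = $1,646.40 + $706.20 + $1,351.68 = $3,704.28
Monthly escrow = $3,704.28 / 12 = $308.69
Required reserve = 2 × $308.69 = $617.38
Surplus = $1,365.47 − $617.38 = $748.09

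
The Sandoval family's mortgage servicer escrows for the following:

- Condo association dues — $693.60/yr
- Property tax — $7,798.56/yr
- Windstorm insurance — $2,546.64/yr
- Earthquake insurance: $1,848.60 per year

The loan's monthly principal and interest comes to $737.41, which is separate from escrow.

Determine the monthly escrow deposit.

$1,073.95

Condo association dues — $693.60 per year
Property tax — $7,798.56 per year
Windstorm insurance — $2,546.64 per year
Earthquake insurance — $1,848.60 per year
Combined annual = $693.60 + $7,798.56 + $2,546.64 + $1,848.60 = $12,887.40
Base monthly escrow = $12,887.40 ÷ 12 = $1,073.95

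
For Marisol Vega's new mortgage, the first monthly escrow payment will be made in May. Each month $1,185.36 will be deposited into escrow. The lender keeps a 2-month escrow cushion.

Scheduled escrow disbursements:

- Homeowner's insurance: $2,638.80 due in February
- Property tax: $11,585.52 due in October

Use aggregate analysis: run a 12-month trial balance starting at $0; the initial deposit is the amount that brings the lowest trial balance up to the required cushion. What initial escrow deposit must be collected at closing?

Cushion = 2 × $1,185.36 = $2,370.72
Trial balance (start $0, +$1,185.36 each month, − disbursements):
  May: +$1,185.36 → $1,185.36
  Jun: +$1,185.36 → $2,370.72
  Jul: +$1,185.36 → $3,556.08
  Aug: +$1,185.36 → $4,741.44
  Sep: +$1,185.36 → $5,926.80
  Oct: +$1,185.36 − $11,585.52 → -$4,473.36
  Nov: +$1,185.36 → -$3,288.00
  Dec: +$1,185.36 → -$2,102.64
  Jan: +$1,185.36 → -$917.28
  Feb: +$1,185.36 − $2,638.80 → -$2,370.72
  Mar: +$1,185.36 → -$1,185.36
  Apr: +$1,185.36 → $0.00
Lowest trial balance = -$4,473.36 (Oct)
Initial deposit = cushion − low point = $2,370.72 − (-$4,473.36) = $6,844.08

$6,844.08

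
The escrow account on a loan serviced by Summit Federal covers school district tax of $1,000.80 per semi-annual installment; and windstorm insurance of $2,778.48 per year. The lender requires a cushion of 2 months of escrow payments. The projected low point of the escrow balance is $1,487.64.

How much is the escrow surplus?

School district tax = $1,000.80 × 2 = $2,001.60
Windstorm insurance = $2,778.48
Yearly total = $2,001.60 + $2,778.48 = $4,780.08
Monthly = $4,780.08 / 12 = $398.34
Cushion = 2 × $398.34 = $796.68
Excess over cushion: $1,487.64 − $796.68 = $690.96

$690.96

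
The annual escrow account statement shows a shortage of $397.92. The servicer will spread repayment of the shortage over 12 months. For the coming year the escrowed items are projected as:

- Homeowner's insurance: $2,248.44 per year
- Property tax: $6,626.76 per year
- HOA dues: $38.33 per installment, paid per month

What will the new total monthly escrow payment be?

Homeowner's insurance = $2,248.44/yr
Property tax = $6,626.76/yr
HOA dues = $38.33 × 12 = $459.96/yr
Total per year = $9,335.16
Monthly = $9,335.16 ÷ 12 = $777.93
Shortage per month = $397.92 / 12 = $33.16
Adjusted monthly = $777.93 + $33.16 = $811.09

$811.09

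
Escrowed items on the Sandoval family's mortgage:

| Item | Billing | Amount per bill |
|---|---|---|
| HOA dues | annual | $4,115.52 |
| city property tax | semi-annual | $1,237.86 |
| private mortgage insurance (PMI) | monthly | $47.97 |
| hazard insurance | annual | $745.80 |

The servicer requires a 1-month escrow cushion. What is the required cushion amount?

HOA dues = $4,115.52 per year
City property tax = $1,237.86 × 2 = $2,475.72 per year
Private mortgage insurance (PMI) = $47.97 × 12 = $575.64 per year
Hazard insurance = $745.80 per year
Combined annual = $4,115.52 + $2,475.72 + $575.64 + $745.80 = $7,912.68
Monthly escrow = $7,912.68 ÷ 12 = $659.39
Cushion = 1 × $659.39 = $659.39

$659.39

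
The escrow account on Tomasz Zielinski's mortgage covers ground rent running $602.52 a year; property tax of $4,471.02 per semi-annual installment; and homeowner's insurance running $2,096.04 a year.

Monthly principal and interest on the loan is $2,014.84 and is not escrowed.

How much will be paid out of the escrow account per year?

$11,640.60

Ground rent — $602.52 annually
Property tax — $4,471.02 × 2 = $8,942.04 annually
Homeowner's insurance — $2,096.04 annually
Combined annual = $602.52 + $8,942.04 + $2,096.04 = $11,640.60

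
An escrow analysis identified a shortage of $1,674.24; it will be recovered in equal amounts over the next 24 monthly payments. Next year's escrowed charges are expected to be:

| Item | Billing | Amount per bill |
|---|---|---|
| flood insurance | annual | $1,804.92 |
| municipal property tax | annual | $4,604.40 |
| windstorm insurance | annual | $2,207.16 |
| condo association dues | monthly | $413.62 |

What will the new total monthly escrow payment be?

$1,201.42

Flood insurance = $1,804.92 annually
Municipal property tax = $4,604.40 annually
Windstorm insurance = $2,207.16 annually
Condo association dues = $413.62 × 12 = $4,963.44 annually
Annual escrow total = $13,579.92
Per month = $13,579.92 / 12 = $1,131.66
Shortage spread = $1,674.24 ÷ 24 = $69.76/mo
Adjusted monthly = $1,131.66 + $69.76 = $1,201.42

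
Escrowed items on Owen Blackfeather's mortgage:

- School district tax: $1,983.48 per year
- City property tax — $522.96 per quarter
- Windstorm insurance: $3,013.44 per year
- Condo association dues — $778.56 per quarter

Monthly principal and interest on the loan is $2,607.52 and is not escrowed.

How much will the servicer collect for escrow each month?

$850.25

School district tax: $1,983.48 per year
City property tax: $522.96 × 4 = $2,091.84 per year
Windstorm insurance: $3,013.44 per year
Condo association dues: $778.56 × 4 = $3,114.24 per year
Combined annual = $1,983.48 + $2,091.84 + $3,013.44 + $3,114.24 = $10,203.00
Base monthly escrow = $10,203.00 ÷ 12 = $850.25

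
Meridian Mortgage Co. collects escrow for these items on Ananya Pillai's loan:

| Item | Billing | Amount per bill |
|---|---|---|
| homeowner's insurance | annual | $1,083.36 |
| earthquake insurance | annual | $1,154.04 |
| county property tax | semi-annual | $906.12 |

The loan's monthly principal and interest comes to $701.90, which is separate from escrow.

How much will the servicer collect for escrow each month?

Homeowner's insurance = $1,083.36 per year
Earthquake insurance = $1,154.04 per year
County property tax = $906.12 × 2 = $1,812.24 per year
Yearly total = $4,049.64
Monthly = $4,049.64 / 12 = $337.47

$337.47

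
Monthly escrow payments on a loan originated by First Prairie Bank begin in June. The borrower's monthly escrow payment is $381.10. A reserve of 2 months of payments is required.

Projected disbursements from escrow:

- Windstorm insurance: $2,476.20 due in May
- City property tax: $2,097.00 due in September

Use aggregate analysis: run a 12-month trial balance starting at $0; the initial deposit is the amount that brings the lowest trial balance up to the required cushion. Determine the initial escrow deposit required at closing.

$1,334.80

Cushion = 2 × $381.10 = $762.20
Trial balance (start $0, +$381.10 each month, − disbursements):
  Jun: +$381.10 → $381.10
  Jul: +$381.10 → $762.20
  Aug: +$381.10 → $1,143.30
  Sep: +$381.10 − $2,097.00 → -$572.60
  Oct: +$381.10 → -$191.50
  Nov: +$381.10 → $189.60
  Dec: +$381.10 → $570.70
  Jan: +$381.10 → $951.80
  Feb: +$381.10 → $1,332.90
  Mar: +$381.10 → $1,714.00
  Apr: +$381.10 → $2,095.10
  May: +$381.10 − $2,476.20 → $0.00
Lowest trial balance = -$572.60 (Sep)
Initial deposit = cushion − low point = $762.20 − (-$572.60) = $1,334.80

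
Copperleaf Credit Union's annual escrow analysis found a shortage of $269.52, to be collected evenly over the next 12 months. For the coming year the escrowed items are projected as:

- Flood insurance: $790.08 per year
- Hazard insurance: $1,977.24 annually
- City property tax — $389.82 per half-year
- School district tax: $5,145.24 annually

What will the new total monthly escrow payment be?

$746.81

Flood insurance — $790.08/yr
Hazard insurance — $1,977.24/yr
City property tax — $389.82 × 2 = $779.64/yr
School district tax — $5,145.24/yr
Total annual escrow = $8,692.20
Monthly escrow = $8,692.20 ÷ 12 = $724.35
Shortage per month = $269.52 / 12 = $22.46
Adjusted monthly = $724.35 + $22.46 = $746.81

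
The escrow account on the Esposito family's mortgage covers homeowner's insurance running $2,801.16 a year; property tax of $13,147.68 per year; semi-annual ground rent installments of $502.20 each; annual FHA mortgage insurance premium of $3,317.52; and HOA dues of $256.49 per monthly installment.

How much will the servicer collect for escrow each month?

$1,945.72

Homeowner's insurance — $2,801.16/yr
Property tax — $13,147.68/yr
Ground rent — $502.20 × 2 = $1,004.40/yr
FHA mortgage insurance premium — $3,317.52/yr
HOA dues — $256.49 × 12 = $3,077.88/yr
Annual escrow total = $23,348.64
Per month = $23,348.64 / 12 = $1,945.72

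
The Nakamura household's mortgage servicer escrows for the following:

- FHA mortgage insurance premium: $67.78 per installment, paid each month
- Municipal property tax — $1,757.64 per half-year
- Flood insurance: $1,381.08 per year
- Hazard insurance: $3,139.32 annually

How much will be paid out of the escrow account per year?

$8,849.04

FHA mortgage insurance premium: $67.78 × 12 = $813.36 per year
Municipal property tax: $1,757.64 × 2 = $3,515.28 per year
Flood insurance: $1,381.08 per year
Hazard insurance: $3,139.32 per year
Yearly total = $813.36 + $3,515.28 + $1,381.08 + $3,139.32 = $8,849.04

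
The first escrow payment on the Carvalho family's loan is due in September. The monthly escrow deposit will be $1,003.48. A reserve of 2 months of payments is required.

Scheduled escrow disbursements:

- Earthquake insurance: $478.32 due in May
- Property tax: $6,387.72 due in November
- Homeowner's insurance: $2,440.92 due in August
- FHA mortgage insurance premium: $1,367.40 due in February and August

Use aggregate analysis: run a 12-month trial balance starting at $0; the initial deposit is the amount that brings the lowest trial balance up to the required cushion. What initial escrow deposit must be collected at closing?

Cushion = 2 × $1,003.48 = $2,006.96
Trial balance (start $0, +$1,003.48 each month, − disbursements):
  Sep: +$1,003.48 → $1,003.48
  Oct: +$1,003.48 → $2,006.96
  Nov: +$1,003.48 − $6,387.72 → -$3,377.28
  Dec: +$1,003.48 → -$2,373.80
  Jan: +$1,003.48 → -$1,370.32
  Feb: +$1,003.48 − $1,367.40 → -$1,734.24
  Mar: +$1,003.48 → -$730.76
  Apr: +$1,003.48 → $272.72
  May: +$1,003.48 − $478.32 → $797.88
  Jun: +$1,003.48 → $1,801.36
  Jul: +$1,003.48 → $2,804.84
  Aug: +$1,003.48 − $3,808.32 → $0.00
Lowest trial balance = -$3,377.28 (Nov)
Initial deposit = cushion − low point = $2,006.96 − (-$3,377.28) = $5,384.24

$5,384.24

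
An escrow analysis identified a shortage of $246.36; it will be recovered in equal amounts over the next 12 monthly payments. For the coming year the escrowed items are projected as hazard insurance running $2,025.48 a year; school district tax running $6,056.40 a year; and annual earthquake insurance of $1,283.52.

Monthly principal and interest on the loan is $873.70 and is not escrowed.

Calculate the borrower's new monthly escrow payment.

$800.98

Hazard insurance = $2,025.48 per year
School district tax = $6,056.40 per year
Earthquake insurance = $1,283.52 per year
Total per year = $9,365.40
Monthly = $9,365.40 ÷ 12 = $780.45
Monthly shortage recovery: $246.36 ÷ 12 = $20.53
Adjusted monthly = $780.45 + $20.53 = $800.98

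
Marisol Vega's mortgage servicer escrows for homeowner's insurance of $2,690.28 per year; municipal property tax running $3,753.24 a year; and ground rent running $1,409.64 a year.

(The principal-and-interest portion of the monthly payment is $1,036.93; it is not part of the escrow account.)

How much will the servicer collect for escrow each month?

Homeowner's insurance: $2,690.28 per year
Municipal property tax: $3,753.24 per year
Ground rent: $1,409.64 per year
Total annual escrow = $7,853.16
Per month = $7,853.16 / 12 = $654.43

$654.43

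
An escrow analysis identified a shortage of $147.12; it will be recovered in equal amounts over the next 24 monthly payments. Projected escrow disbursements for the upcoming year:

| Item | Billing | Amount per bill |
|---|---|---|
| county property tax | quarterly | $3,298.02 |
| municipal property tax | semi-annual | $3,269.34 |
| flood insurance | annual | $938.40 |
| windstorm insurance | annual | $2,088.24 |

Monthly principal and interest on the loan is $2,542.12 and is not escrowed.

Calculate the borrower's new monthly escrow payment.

County property tax = $3,298.02 × 4 = $13,192.08 per year
Municipal property tax = $3,269.34 × 2 = $6,538.68 per year
Flood insurance = $938.40 per year
Windstorm insurance = $2,088.24 per year
Yearly total = $22,757.40
Per month = $22,757.40 / 12 = $1,896.45
Shortage per month = $147.12 ÷ 24 = $6.13
Adjusted monthly = $1,896.45 + $6.13 = $1,902.58

$1,902.58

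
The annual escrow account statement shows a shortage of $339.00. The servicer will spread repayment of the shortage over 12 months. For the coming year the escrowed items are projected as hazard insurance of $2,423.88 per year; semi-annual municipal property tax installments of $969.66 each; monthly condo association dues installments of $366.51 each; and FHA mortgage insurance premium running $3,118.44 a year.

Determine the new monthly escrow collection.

$1,018.23

Hazard insurance = $2,423.88/yr
Municipal property tax = $969.66 × 2 = $1,939.32/yr
Condo association dues = $366.51 × 12 = $4,398.12/yr
FHA mortgage insurance premium = $3,118.44/yr
Combined annual = $11,879.76
Monthly escrow = $11,879.76 / 12 = $989.98
Monthly shortage recovery: $339.00 / 12 = $28.25
New monthly escrow = $989.98 + $28.25 = $1,018.23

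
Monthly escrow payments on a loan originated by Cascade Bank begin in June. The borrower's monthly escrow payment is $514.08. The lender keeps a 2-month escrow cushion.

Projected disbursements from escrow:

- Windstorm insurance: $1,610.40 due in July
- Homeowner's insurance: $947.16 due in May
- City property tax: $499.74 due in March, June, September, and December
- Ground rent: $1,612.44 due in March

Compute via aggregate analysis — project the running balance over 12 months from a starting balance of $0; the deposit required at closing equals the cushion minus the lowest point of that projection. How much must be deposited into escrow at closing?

$2,110.14

Cushion = 2 × $514.08 = $1,028.16
Trial balance (start $0, +$514.08 each month, − disbursements):
  Jun: +$514.08 − $499.74 → $14.34
  Jul: +$514.08 − $1,610.40 → -$1,081.98
  Aug: +$514.08 → -$567.90
  Sep: +$514.08 − $499.74 → -$553.56
  Oct: +$514.08 → -$39.48
  Nov: +$514.08 → $474.60
  Dec: +$514.08 − $499.74 → $488.94
  Jan: +$514.08 → $1,003.02
  Feb: +$514.08 → $1,517.10
  Mar: +$514.08 − $2,112.18 → -$81.00
  Apr: +$514.08 → $433.08
  May: +$514.08 − $947.16 → $0.00
Lowest trial balance = -$1,081.98 (Jul)
Initial deposit = cushion − low point = $1,028.16 − (-$1,081.98) = $2,110.14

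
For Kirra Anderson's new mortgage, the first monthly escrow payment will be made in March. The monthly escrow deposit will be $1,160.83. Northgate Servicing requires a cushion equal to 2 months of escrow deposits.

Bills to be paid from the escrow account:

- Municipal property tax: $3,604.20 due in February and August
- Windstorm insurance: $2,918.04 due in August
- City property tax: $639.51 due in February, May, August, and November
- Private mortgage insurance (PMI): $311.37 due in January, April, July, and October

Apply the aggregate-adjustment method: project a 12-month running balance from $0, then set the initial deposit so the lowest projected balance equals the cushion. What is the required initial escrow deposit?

Cushion = 2 × $1,160.83 = $2,321.66
Trial balance (start $0, +$1,160.83 each month, − disbursements):
  Mar: +$1,160.83 → $1,160.83
  Apr: +$1,160.83 − $311.37 → $2,010.29
  May: +$1,160.83 − $639.51 → $2,531.61
  Jun: +$1,160.83 → $3,692.44
  Jul: +$1,160.83 − $311.37 → $4,541.90
  Aug: +$1,160.83 − $7,161.75 → -$1,459.02
  Sep: +$1,160.83 → -$298.19
  Oct: +$1,160.83 − $311.37 → $551.27
  Nov: +$1,160.83 − $639.51 → $1,072.59
  Dec: +$1,160.83 → $2,233.42
  Jan: +$1,160.83 − $311.37 → $3,082.88
  Feb: +$1,160.83 − $4,243.71 → $0.00
Lowest trial balance = -$1,459.02 (Aug)
Initial deposit = cushion − low point = $2,321.66 − (-$1,459.02) = $3,780.68

$3,780.68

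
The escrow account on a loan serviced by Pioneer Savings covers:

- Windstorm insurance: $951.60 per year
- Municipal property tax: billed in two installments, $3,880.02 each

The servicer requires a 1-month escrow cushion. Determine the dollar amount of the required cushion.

$725.97

Windstorm insurance = $951.60 annually
Municipal property tax = $3,880.02 × 2 = $7,760.04 annually
Combined annual = $8,711.64
Per month = $8,711.64 / 12 = $725.97
Cushion = 1 × $725.97 = $725.97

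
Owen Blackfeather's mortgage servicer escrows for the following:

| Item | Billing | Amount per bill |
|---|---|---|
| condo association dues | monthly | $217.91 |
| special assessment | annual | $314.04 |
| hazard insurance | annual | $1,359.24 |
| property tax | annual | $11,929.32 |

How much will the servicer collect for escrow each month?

$1,351.46

Condo association dues = $217.91 × 12 = $2,614.92/yr
Special assessment = $314.04/yr
Hazard insurance = $1,359.24/yr
Property tax = $11,929.32/yr
Annual escrow total = $16,217.52
Monthly = $16,217.52 / 12 = $1,351.46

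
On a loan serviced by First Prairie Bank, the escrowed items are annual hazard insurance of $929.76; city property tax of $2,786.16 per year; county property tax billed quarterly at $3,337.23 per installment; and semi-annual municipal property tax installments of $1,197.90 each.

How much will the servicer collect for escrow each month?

Hazard insurance = $929.76 annually
City property tax = $2,786.16 annually
County property tax = $3,337.23 × 4 = $13,348.92 annually
Municipal property tax = $1,197.90 × 2 = $2,395.80 annually
Yearly total = $19,460.64
Per month = $19,460.64 / 12 = $1,621.72

$1,621.72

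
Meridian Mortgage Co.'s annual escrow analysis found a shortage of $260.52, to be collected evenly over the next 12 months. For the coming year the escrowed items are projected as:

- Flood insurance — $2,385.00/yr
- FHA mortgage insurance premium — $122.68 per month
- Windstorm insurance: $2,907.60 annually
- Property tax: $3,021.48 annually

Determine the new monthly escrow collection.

$837.23

Flood insurance = $2,385.00 per year
FHA mortgage insurance premium = $122.68 × 12 = $1,472.16 per year
Windstorm insurance = $2,907.60 per year
Property tax = $3,021.48 per year
Combined annual = $2,385.00 + $1,472.16 + $2,907.60 + $3,021.48 = $9,786.24
Per month = $9,786.24 / 12 = $815.52
Shortage per month = $260.52 ÷ 12 = $21.71
Adjusted monthly = $815.52 + $21.71 = $837.23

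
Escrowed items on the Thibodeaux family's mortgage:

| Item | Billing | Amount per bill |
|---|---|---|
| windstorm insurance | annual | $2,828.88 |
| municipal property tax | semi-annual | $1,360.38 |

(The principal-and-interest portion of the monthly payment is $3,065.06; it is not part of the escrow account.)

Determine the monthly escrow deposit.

Windstorm insurance: $2,828.88 annually
Municipal property tax: $1,360.38 × 2 = $2,720.76 annually
Total annual escrow = $2,828.88 + $2,720.76 = $5,549.64
Monthly escrow = $5,549.64 / 12 = $462.47

$462.47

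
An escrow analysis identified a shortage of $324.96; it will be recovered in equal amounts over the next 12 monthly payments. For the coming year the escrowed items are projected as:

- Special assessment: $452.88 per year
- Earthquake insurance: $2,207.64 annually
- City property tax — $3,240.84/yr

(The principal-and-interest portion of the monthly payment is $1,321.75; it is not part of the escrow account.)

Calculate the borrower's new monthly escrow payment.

Special assessment = $452.88 annually
Earthquake insurance = $2,207.64 annually
City property tax = $3,240.84 annually
Total annual escrow = $452.88 + $2,207.64 + $3,240.84 = $5,901.36
Per month = $5,901.36 ÷ 12 = $491.78
Shortage per month = $324.96 ÷ 12 = $27.08
Adjusted monthly = $491.78 + $27.08 = $518.86

$518.86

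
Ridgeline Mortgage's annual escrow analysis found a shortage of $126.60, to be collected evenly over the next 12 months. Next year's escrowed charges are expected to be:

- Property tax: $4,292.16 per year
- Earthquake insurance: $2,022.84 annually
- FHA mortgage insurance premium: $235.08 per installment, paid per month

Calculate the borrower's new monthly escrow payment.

$771.88

Property tax = $4,292.16 per year
Earthquake insurance = $2,022.84 per year
FHA mortgage insurance premium = $235.08 × 12 = $2,820.96 per year
Yearly total = $4,292.16 + $2,022.84 + $2,820.96 = $9,135.96
Base monthly escrow = $9,135.96 / 12 = $761.33
Shortage spread = $126.60 / 12 = $10.55/mo
Adjusted monthly = $761.33 + $10.55 = $771.88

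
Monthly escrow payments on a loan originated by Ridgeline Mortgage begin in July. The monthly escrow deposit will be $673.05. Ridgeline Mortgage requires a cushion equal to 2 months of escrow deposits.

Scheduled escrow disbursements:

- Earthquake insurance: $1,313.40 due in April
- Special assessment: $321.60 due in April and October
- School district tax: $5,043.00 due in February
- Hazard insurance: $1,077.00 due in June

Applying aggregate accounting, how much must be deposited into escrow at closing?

$1,615.20

Cushion = 2 × $673.05 = $1,346.10
Trial balance (start $0, +$673.05 each month, − disbursements):
  Jul: +$673.05 → $673.05
  Aug: +$673.05 → $1,346.10
  Sep: +$673.05 → $2,019.15
  Oct: +$673.05 − $321.60 → $2,370.60
  Nov: +$673.05 → $3,043.65
  Dec: +$673.05 → $3,716.70
  Jan: +$673.05 → $4,389.75
  Feb: +$673.05 − $5,043.00 → $19.80
  Mar: +$673.05 → $692.85
  Apr: +$673.05 − $1,635.00 → -$269.10
  May: +$673.05 → $403.95
  Jun: +$673.05 − $1,077.00 → $0.00
Lowest trial balance = -$269.10 (Apr)
Initial deposit = cushion − low point = $1,346.10 − (-$269.10) = $1,615.20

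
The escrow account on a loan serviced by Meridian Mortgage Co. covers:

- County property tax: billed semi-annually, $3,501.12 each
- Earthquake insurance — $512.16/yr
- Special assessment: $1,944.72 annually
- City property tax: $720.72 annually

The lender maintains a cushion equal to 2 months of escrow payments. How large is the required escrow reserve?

County property tax: $3,501.12 × 2 = $7,002.24/yr
Earthquake insurance: $512.16/yr
Special assessment: $1,944.72/yr
City property tax: $720.72/yr
Total annual escrow = $10,179.84
Base monthly escrow = $10,179.84 / 12 = $848.32
Required cushion = 2 × $848.32 = $1,696.64

$1,696.64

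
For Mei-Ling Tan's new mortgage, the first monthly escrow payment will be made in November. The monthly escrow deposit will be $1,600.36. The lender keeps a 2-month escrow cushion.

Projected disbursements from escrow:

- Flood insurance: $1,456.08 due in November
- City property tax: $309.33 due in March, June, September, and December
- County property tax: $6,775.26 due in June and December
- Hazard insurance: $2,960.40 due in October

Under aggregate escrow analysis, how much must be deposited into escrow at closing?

$8,540.67

Cushion = 2 × $1,600.36 = $3,200.72
Trial balance (start $0, +$1,600.36 each month, − disbursements):
  Nov: +$1,600.36 − $1,456.08 → $144.28
  Dec: +$1,600.36 − $7,084.59 → -$5,339.95
  Jan: +$1,600.36 → -$3,739.59
  Feb: +$1,600.36 → -$2,139.23
  Mar: +$1,600.36 − $309.33 → -$848.20
  Apr: +$1,600.36 → $752.16
  May: +$1,600.36 → $2,352.52
  Jun: +$1,600.36 − $7,084.59 → -$3,131.71
  Jul: +$1,600.36 → -$1,531.35
  Aug: +$1,600.36 → $69.01
  Sep: +$1,600.36 − $309.33 → $1,360.04
  Oct: +$1,600.36 − $2,960.40 → $0.00
Lowest trial balance = -$5,339.95 (Dec)
Initial deposit = cushion − low point = $3,200.72 − (-$5,339.95) = $8,540.67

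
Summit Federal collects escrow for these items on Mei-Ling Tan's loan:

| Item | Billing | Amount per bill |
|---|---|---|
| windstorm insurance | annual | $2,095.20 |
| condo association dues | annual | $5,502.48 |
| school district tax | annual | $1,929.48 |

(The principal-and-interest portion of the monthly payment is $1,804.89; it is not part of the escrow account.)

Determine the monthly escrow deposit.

Windstorm insurance — $2,095.20 per year
Condo association dues — $5,502.48 per year
School district tax — $1,929.48 per year
Total annual escrow = $2,095.20 + $5,502.48 + $1,929.48 = $9,527.16
Monthly escrow = $9,527.16 ÷ 12 = $793.93

$793.93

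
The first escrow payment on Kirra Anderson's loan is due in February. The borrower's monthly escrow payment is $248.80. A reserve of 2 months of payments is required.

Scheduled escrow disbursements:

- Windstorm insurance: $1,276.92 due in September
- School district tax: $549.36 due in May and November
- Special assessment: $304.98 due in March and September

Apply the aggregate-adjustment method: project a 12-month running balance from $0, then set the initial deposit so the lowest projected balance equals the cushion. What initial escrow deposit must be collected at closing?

Cushion = 2 × $248.80 = $497.60
Trial balance (start $0, +$248.80 each month, − disbursements):
  Feb: +$248.80 → $248.80
  Mar: +$248.80 − $304.98 → $192.62
  Apr: +$248.80 → $441.42
  May: +$248.80 − $549.36 → $140.86
  Jun: +$248.80 → $389.66
  Jul: +$248.80 → $638.46
  Aug: +$248.80 → $887.26
  Sep: +$248.80 − $1,581.90 → -$445.84
  Oct: +$248.80 → -$197.04
  Nov: +$248.80 − $549.36 → -$497.60
  Dec: +$248.80 → -$248.80
  Jan: +$248.80 → $0.00
Lowest trial balance = -$497.60 (Nov)
Initial deposit = cushion − low point = $497.60 − (-$497.60) = $995.20

$995.20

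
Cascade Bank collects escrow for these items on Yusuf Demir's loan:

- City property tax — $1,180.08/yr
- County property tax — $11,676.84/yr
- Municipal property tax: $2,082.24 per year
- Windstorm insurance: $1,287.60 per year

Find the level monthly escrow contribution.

$1,352.23

City property tax = $1,180.08
County property tax = $11,676.84
Municipal property tax = $2,082.24
Windstorm insurance = $1,287.60
Combined annual = $16,226.76
Per month = $16,226.76 ÷ 12 = $1,352.23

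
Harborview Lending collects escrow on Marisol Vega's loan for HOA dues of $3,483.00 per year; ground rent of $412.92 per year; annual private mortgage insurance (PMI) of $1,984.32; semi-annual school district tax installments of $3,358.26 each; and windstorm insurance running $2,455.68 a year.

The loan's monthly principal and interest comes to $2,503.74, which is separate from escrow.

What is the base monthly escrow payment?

HOA dues — $3,483.00
Ground rent — $412.92
Private mortgage insurance (PMI) — $1,984.32
School district tax — $3,358.26 × 2 = $6,716.52
Windstorm insurance — $2,455.68
Yearly total = $3,483.00 + $412.92 + $1,984.32 + $6,716.52 + $2,455.68 = $15,052.44
Base monthly escrow = $15,052.44 ÷ 12 = $1,254.37

$1,254.37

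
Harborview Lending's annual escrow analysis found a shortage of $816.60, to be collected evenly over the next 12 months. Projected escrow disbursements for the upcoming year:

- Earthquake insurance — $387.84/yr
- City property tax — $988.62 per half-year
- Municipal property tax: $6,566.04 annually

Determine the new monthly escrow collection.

$812.31

Earthquake insurance: $387.84
City property tax: $988.62 × 2 = $1,977.24
Municipal property tax: $6,566.04
Total annual escrow = $8,931.12
Base monthly escrow = $8,931.12 ÷ 12 = $744.26
Shortage per month = $816.60 / 12 = $68.05
Adjusted monthly = $744.26 + $68.05 = $812.31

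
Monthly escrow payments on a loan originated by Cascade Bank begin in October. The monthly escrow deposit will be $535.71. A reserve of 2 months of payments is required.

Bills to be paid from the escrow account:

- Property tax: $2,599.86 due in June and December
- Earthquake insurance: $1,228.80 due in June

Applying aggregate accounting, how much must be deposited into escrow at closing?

Cushion = 2 × $535.71 = $1,071.42
Trial balance (start $0, +$535.71 each month, − disbursements):
  Oct: +$535.71 → $535.71
  Nov: +$535.71 → $1,071.42
  Dec: +$535.71 − $2,599.86 → -$992.73
  Jan: +$535.71 → -$457.02
  Feb: +$535.71 → $78.69
  Mar: +$535.71 → $614.40
  Apr: +$535.71 → $1,150.11
  May: +$535.71 → $1,685.82
  Jun: +$535.71 − $3,828.66 → -$1,607.13
  Jul: +$535.71 → -$1,071.42
  Aug: +$535.71 → -$535.71
  Sep: +$535.71 → $0.00
Lowest trial balance = -$1,607.13 (Jun)
Initial deposit = cushion − low point = $1,071.42 − (-$1,607.13) = $2,678.55

$2,678.55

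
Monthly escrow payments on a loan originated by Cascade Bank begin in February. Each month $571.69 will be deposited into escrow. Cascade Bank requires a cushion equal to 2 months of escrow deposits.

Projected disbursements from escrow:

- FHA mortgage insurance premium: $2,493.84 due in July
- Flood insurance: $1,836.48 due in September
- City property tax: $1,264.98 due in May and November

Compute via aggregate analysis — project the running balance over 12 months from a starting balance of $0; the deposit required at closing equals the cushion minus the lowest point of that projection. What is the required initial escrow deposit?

Cushion = 2 × $571.69 = $1,143.38
Trial balance (start $0, +$571.69 each month, − disbursements):
  Feb: +$571.69 → $571.69
  Mar: +$571.69 → $1,143.38
  Apr: +$571.69 → $1,715.07
  May: +$571.69 − $1,264.98 → $1,021.78
  Jun: +$571.69 → $1,593.47
  Jul: +$571.69 − $2,493.84 → -$328.68
  Aug: +$571.69 → $243.01
  Sep: +$571.69 − $1,836.48 → -$1,021.78
  Oct: +$571.69 → -$450.09
  Nov: +$571.69 − $1,264.98 → -$1,143.38
  Dec: +$571.69 → -$571.69
  Jan: +$571.69 → $0.00
Lowest trial balance = -$1,143.38 (Nov)
Initial deposit = cushion − low point = $1,143.38 − (-$1,143.38) = $2,286.76

$2,286.76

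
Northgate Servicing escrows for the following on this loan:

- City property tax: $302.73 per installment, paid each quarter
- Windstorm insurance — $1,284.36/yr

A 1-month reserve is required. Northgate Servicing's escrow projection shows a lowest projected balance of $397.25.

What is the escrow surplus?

City property tax — $302.73 × 4 = $1,210.92 annually
Windstorm insurance — $1,284.36 annually
Annual escrow total = $2,495.28
Per month = $2,495.28 ÷ 12 = $207.94
Required cushion = 1 × $207.94 = $207.94
Surplus = $397.25 − $207.94 = $189.31

$189.31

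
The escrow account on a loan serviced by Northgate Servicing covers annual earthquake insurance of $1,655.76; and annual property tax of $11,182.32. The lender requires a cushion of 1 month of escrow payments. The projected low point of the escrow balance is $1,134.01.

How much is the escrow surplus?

Earthquake insurance: $1,655.76 per year
Property tax: $11,182.32 per year
Yearly total = $12,838.08
Monthly escrow = $12,838.08 / 12 = $1,069.84
Required reserve = 1 × $1,069.84 = $1,069.84
Excess over cushion: $1,134.01 − $1,069.84 = $64.17

$64.17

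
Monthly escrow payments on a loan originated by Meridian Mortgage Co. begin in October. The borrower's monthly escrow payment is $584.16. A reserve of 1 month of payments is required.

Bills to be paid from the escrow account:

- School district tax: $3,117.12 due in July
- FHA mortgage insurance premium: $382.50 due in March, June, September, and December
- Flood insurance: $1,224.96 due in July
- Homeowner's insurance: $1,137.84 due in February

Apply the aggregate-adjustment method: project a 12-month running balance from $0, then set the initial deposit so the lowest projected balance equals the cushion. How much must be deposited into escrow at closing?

Cushion = 1 × $584.16 = $584.16
Trial balance (start $0, +$584.16 each month, − disbursements):
  Oct: +$584.16 → $584.16
  Nov: +$584.16 → $1,168.32
  Dec: +$584.16 − $382.50 → $1,369.98
  Jan: +$584.16 → $1,954.14
  Feb: +$584.16 − $1,137.84 → $1,400.46
  Mar: +$584.16 − $382.50 → $1,602.12
  Apr: +$584.16 → $2,186.28
  May: +$584.16 → $2,770.44
  Jun: +$584.16 − $382.50 → $2,972.10
  Jul: +$584.16 − $4,342.08 → -$785.82
  Aug: +$584.16 → -$201.66
  Sep: +$584.16 − $382.50 → $0.00
Lowest trial balance = -$785.82 (Jul)
Initial deposit = cushion − low point = $584.16 − (-$785.82) = $1,369.98

$1,369.98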